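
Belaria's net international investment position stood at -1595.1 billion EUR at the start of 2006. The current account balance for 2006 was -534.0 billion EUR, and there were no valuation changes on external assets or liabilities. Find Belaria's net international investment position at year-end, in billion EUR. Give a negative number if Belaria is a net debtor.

-2129.1

With no valuation effects, change in NIIP = current account = -534.0
End-of-year NIIP = -1595.1 + (-534.0) = -2129.1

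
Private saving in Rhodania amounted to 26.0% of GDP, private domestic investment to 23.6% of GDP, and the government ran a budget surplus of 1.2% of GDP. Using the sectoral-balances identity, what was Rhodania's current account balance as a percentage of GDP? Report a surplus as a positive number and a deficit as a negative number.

By the sectoral-balances identity, CA = (S_private - I) + (T - G).
Private balance = 26.0 - 23.6 = 2.4
Government balance (T - G) = 1.2
CA = 2.4 + 1.2 = 3.6

3.6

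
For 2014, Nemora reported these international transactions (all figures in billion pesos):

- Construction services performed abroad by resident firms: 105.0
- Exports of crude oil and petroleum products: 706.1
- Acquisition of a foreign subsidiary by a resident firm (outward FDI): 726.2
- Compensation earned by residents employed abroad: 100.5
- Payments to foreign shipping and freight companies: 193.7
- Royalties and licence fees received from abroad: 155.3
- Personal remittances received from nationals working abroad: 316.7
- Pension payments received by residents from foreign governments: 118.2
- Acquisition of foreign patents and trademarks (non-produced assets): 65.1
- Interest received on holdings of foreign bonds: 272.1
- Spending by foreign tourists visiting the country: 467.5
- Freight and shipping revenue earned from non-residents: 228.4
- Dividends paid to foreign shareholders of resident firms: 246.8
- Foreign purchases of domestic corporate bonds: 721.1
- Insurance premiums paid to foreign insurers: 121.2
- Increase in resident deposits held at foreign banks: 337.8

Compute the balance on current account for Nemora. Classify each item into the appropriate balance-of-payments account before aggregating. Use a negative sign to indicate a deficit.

Goods: 706.1
Services: 105.0 + 155.3 + 467.5 + 228.4 - 121.2 - 193.7 = 641.3
Primary income: 272.1 + 100.5 - 246.8 = 125.8
Secondary income: 118.2 + 316.7 = 434.9
Current account = 706.1 + 641.3 + 125.8 + 434.9 = 1908.1
(Excluded from the current account — financial account: acquisition of a foreign subsidiary by a resident firm (outward FDI) 726.2, foreign purchases of domestic corporate bonds 721.1, increase in resident deposits held at foreign banks 337.8; capital account: acquisition of foreign patents and trademarks (non-produced assets) 65.1.)

1908.1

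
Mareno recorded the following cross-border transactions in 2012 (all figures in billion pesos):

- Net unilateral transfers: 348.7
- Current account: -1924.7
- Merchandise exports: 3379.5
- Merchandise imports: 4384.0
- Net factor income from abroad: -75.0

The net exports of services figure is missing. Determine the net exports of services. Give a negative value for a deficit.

-1193.9

Current account = goods balance + services balance + net primary income + net secondary income
Sum of the known components = -730.8
Net exports of services = CA - (known components) = -1924.7 - (-730.8) = -1193.9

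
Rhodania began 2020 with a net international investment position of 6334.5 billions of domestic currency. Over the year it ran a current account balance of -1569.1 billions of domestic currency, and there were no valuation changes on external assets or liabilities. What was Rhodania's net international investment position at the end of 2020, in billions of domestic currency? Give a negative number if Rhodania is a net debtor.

With no valuation effects, change in NIIP = current account = -1569.1
End-of-year NIIP = 6334.5 + (-1569.1) = 4765.4

4765.4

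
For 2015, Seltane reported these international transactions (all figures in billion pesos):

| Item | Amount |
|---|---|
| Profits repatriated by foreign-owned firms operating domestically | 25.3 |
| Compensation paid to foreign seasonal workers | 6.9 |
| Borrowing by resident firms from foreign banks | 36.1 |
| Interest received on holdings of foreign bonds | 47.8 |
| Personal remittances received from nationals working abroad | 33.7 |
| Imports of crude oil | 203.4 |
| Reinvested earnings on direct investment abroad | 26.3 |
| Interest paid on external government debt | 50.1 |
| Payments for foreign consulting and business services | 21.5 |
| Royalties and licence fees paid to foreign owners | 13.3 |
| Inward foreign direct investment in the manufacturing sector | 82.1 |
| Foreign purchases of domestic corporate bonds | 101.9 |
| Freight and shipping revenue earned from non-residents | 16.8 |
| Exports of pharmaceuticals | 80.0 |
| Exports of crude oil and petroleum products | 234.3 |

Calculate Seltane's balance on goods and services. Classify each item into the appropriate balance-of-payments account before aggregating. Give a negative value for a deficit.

92.9

Goods: -203.4 + 234.3 + 80.0 = 110.9
Services: -21.5 - 13.3 + 16.8 = -18.0
Trade balance = 110.9 + (-18.0) = 92.9
(Excluded from the trade balance — primary income: profits repatriated by foreign-owned firms operating domestically 25.3, compensation paid to foreign seasonal workers 6.9, interest received on holdings of foreign bonds 47.8, reinvested earnings on direct investment abroad 26.3, interest paid on external government debt 50.1; financial account: borrowing by resident firms from foreign banks 36.1, inward foreign direct investment in the manufacturing sector 82.1, foreign purchases of domestic corporate bonds 101.9; secondary income: personal remittances received from nationals working abroad 33.7.)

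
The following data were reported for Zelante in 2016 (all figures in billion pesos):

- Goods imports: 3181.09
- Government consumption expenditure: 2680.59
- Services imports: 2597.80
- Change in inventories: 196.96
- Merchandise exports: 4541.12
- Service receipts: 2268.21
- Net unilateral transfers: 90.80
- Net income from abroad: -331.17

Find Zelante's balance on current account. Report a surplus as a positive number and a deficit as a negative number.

Goods balance = 4541.12 - 3181.09 = 1360.03
Services balance = 2268.21 - 2597.80 = -329.59
Trade balance (goods + services) = 1360.03 + (-329.59) = 1030.44
Net primary income = -331.17
Net secondary income = 90.80
Current account = 1030.44 + (-331.17) + 90.80 = 790.07

790.07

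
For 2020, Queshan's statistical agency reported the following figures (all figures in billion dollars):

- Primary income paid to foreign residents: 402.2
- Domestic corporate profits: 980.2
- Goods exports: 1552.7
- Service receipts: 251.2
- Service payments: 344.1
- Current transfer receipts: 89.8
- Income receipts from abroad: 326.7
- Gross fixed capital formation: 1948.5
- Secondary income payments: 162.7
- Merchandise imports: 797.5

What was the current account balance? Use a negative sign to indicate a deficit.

513.9

Goods balance = 1552.7 - 797.5 = 755.2
Services balance = 251.2 - 344.1 = -92.9
Trade balance (goods + services) = 755.2 + (-92.9) = 662.3
Net primary income = 326.7 - 402.2 = -75.5
Net secondary income = 89.8 - 162.7 = -72.9
Current account = 662.3 + (-75.5) + (-72.9) = 513.9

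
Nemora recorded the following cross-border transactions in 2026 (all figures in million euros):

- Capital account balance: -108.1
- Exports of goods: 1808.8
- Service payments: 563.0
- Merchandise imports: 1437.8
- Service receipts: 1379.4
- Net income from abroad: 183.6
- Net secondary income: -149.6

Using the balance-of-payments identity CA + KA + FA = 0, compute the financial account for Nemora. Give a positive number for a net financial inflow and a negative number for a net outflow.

Goods balance = 1808.8 - 1437.8 = 371.0
Services balance = 1379.4 - 563.0 = 816.4
Trade balance (goods + services) = 371.0 + 816.4 = 1187.4
Net primary income = 183.6
Net secondary income = -149.6
Current account = 1187.4 + 183.6 + (-149.6) = 1221.4
Financial account = -(1221.4 + (-108.1)) = -1113.3

-1113.3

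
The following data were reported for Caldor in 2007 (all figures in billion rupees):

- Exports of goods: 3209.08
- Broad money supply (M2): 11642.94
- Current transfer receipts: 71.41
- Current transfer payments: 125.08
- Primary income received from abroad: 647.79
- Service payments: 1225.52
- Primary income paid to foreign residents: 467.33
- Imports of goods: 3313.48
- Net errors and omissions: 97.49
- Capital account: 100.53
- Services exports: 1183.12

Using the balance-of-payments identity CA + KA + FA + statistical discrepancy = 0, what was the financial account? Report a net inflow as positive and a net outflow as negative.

Goods balance = 3209.08 - 3313.48 = -104.40
Services balance = 1183.12 - 1225.52 = -42.40
Trade balance (goods + services) = -104.40 + (-42.40) = -146.80
Net primary income = 647.79 - 467.33 = 180.46
Net secondary income = 71.41 - 125.08 = -53.67
Current account = -146.80 + 180.46 + (-53.67) = -20.01
Financial account = -(-20.01 + 100.53 + 97.49) = -178.01

-178.01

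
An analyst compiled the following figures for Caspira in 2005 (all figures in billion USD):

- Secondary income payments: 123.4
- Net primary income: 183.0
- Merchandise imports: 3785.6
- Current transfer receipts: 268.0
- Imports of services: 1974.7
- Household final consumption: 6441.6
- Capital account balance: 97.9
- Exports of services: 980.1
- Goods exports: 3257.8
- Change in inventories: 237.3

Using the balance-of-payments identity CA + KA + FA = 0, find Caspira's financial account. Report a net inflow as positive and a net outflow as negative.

1096.9

Goods balance = 3257.8 - 3785.6 = -527.8
Services balance = 980.1 - 1974.7 = -994.6
Trade balance (goods + services) = -527.8 + (-994.6) = -1522.4
Net primary income = 183.0
Net secondary income = 268.0 - 123.4 = 144.6
Current account = -1522.4 + 183.0 + 144.6 = -1194.8
Financial account = -(-1194.8 + 97.9) = 1096.9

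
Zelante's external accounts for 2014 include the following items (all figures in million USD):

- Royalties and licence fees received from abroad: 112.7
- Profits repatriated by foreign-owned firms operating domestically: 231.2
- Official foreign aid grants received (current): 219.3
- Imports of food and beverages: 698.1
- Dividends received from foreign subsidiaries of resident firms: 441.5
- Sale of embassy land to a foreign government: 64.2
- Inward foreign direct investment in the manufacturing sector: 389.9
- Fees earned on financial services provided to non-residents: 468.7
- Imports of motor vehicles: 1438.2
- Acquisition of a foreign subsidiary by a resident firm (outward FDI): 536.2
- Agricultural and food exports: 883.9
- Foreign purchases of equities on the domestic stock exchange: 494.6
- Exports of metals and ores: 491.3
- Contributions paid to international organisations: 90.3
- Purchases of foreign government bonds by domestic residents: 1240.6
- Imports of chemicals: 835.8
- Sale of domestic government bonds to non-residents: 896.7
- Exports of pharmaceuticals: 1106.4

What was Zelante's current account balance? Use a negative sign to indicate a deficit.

430.2

Goods: -835.8 + 1106.4 + 491.3 - 698.1 + 883.9 - 1438.2 = -490.5
Services: 112.7 + 468.7 = 581.4
Primary income: -231.2 + 441.5 = 210.3
Secondary income: -90.3 + 219.3 = 129.0
Current account = (-490.5) + 581.4 + 210.3 + 129.0 = 430.2
(Excluded from the current account — capital account: sale of embassy land to a foreign government 64.2; financial account: inward foreign direct investment in the manufacturing sector 389.9, acquisition of a foreign subsidiary by a resident firm (outward FDI) 536.2, foreign purchases of equities on the domestic stock exchange 494.6, purchases of foreign government bonds by domestic residents 1240.6, sale of domestic government bonds to non-residents 896.7.)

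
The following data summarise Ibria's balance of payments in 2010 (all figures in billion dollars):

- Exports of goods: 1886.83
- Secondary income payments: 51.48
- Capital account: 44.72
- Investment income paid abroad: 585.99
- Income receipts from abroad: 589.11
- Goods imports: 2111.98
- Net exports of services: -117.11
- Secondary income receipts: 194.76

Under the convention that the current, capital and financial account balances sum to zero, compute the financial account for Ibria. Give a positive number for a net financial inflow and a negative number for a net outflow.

151.14

Goods balance = 1886.83 - 2111.98 = -225.15
Services balance = -117.11
Trade balance (goods + services) = -225.15 + (-117.11) = -342.26
Net primary income = 589.11 - 585.99 = 3.12
Net secondary income = 194.76 - 51.48 = 143.28
Current account = -342.26 + 3.12 + 143.28 = -195.86
Financial account = -(-195.86 + 44.72) = 151.14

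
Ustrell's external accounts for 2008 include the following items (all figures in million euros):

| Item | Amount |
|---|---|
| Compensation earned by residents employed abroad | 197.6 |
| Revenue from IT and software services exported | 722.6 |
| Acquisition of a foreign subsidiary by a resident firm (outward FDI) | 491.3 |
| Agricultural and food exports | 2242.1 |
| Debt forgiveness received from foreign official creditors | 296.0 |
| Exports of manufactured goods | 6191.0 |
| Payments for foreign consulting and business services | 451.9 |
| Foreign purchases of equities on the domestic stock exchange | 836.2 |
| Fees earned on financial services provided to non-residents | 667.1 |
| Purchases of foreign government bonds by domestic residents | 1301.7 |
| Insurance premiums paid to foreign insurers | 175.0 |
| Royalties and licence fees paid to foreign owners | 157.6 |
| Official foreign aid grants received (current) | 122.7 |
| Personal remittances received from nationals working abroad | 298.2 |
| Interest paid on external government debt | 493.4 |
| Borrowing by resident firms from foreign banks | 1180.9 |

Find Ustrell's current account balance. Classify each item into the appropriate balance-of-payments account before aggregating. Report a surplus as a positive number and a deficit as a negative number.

Goods: 2242.1 + 6191.0 = 8433.1
Services: 667.1 - 175.0 + 722.6 - 451.9 - 157.6 = 605.2
Primary income: 197.6 - 493.4 = -295.8
Secondary income: 122.7 + 298.2 = 420.9
Current account = 8433.1 + 605.2 + (-295.8) + 420.9 = 9163.4
(Excluded from the current account — financial account: acquisition of a foreign subsidiary by a resident firm (outward FDI) 491.3, foreign purchases of equities on the domestic stock exchange 836.2, purchases of foreign government bonds by domestic residents 1301.7, borrowing by resident firms from foreign banks 1180.9; capital account: debt forgiveness received from foreign official creditors 296.0.)

9163.4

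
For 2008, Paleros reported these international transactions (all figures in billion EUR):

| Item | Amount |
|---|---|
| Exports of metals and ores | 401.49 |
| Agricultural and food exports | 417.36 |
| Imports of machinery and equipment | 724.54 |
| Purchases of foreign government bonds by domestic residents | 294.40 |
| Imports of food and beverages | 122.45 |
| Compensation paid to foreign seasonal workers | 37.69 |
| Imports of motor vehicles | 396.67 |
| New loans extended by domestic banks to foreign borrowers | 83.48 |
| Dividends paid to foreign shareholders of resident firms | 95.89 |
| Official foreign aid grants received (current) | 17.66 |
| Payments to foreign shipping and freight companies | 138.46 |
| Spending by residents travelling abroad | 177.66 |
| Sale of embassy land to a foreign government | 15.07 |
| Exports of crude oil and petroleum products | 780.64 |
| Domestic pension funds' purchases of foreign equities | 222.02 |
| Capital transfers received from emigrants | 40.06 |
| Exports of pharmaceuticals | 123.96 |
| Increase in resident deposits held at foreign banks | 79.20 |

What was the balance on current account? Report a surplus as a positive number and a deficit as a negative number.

Goods: 780.64 + 401.49 - 122.45 - 724.54 + 417.36 + 123.96 - 396.67 = 479.79
Services: -177.66 - 138.46 = -316.12
Primary income: -95.89 - 37.69 = -133.58
Secondary income: 17.66
Current account = 479.79 + (-316.12) + (-133.58) + 17.66 = 47.75
(Excluded from the current account — financial account: purchases of foreign government bonds by domestic residents 294.40, new loans extended by domestic banks to foreign borrowers 83.48, domestic pension funds' purchases of foreign equities 222.02, increase in resident deposits held at foreign banks 79.20; capital account: sale of embassy land to a foreign government 15.07, capital transfers received from emigrants 40.06.)

47.75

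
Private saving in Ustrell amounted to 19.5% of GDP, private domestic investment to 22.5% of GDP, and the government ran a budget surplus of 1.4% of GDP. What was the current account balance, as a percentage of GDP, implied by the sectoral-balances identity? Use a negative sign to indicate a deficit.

-1.6

By the sectoral-balances identity, CA = (S_private - I) + (T - G).
Private balance = 19.5 - 22.5 = -3.0
Government balance (T - G) = 1.4
CA = -3.0 + 1.4 = -1.6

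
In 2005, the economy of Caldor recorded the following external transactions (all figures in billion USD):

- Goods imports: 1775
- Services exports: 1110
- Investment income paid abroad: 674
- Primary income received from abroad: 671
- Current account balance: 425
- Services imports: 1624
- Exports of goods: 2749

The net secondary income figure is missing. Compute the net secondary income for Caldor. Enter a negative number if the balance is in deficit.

-32

Current account = goods balance + services balance + net primary income + net secondary income
Sum of the known components = 457
Net secondary income = CA - (known components) = 425 - 457 = -32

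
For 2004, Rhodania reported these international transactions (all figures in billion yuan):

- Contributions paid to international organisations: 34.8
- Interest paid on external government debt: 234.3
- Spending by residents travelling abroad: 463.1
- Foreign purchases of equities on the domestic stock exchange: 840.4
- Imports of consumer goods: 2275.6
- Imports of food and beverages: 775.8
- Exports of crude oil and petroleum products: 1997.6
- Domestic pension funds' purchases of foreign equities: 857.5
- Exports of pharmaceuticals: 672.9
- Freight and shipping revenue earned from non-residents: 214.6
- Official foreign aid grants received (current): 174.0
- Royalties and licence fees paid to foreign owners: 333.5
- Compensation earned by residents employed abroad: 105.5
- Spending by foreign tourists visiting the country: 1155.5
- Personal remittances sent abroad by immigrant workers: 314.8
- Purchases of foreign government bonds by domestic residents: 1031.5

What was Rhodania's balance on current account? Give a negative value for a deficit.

Goods: 1997.6 - 2275.6 + 672.9 - 775.8 = -380.9
Services: -463.1 + 1155.5 + 214.6 - 333.5 = 573.5
Primary income: -234.3 + 105.5 = -128.8
Secondary income: -34.8 + 174.0 - 314.8 = -175.6
Current account = (-380.9) + 573.5 + (-128.8) + (-175.6) = -111.8
(Excluded from the current account — financial account: foreign purchases of equities on the domestic stock exchange 840.4, domestic pension funds' purchases of foreign equities 857.5, purchases of foreign government bonds by domestic residents 1031.5.)

-111.8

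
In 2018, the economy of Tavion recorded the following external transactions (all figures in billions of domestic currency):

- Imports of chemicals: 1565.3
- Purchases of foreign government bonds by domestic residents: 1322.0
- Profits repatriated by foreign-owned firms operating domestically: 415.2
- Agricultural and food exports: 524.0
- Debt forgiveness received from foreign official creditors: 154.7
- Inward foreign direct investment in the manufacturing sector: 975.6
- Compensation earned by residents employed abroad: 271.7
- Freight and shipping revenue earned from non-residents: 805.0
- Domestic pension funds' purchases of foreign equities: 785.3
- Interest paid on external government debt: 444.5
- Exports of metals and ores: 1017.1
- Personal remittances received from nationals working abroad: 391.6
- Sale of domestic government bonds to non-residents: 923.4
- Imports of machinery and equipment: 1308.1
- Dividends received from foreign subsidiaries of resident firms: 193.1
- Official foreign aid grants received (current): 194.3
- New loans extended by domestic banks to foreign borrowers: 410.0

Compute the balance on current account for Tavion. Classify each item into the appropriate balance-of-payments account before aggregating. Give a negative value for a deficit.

-336.3

Goods: 1017.1 - 1565.3 + 524.0 - 1308.1 = -1332.3
Services: 805.0
Primary income: 271.7 - 444.5 - 415.2 + 193.1 = -394.9
Secondary income: 194.3 + 391.6 = 585.9
Current account = (-1332.3) + 805.0 + (-394.9) + 585.9 = -336.3
(Excluded from the current account — financial account: purchases of foreign government bonds by domestic residents 1322.0, inward foreign direct investment in the manufacturing sector 975.6, domestic pension funds' purchases of foreign equities 785.3, sale of domestic government bonds to non-residents 923.4, new loans extended by domestic banks to foreign borrowers 410.0; capital account: debt forgiveness received from foreign official creditors 154.7.)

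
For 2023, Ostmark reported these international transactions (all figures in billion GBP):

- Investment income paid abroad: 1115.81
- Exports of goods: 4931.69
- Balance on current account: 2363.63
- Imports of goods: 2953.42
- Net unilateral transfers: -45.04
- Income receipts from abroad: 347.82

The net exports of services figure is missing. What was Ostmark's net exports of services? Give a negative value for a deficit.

Current account = goods balance + services balance + net primary income + net secondary income
Sum of the known components = 1165.24
Net exports of services = CA - (known components) = 2363.63 - 1165.24 = 1198.39

1198.39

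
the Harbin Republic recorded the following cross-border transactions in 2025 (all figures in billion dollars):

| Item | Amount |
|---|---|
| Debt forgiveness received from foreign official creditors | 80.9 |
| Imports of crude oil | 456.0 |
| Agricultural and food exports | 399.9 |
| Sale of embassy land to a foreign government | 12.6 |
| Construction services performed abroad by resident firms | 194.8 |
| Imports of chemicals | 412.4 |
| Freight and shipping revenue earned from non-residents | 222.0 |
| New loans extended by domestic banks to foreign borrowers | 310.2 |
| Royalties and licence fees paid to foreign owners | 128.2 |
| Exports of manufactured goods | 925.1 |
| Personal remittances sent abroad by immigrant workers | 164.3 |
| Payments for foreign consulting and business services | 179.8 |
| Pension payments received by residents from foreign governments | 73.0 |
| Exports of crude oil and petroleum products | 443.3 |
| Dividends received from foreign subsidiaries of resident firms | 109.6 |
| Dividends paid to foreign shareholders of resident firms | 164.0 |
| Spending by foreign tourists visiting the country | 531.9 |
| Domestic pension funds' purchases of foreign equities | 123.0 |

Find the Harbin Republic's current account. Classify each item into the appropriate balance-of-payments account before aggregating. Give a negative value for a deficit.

Goods: -456.0 + 925.1 + 399.9 + 443.3 - 412.4 = 899.9
Services: 222.0 + 531.9 - 128.2 + 194.8 - 179.8 = 640.7
Primary income: -164.0 + 109.6 = -54.4
Secondary income: 73.0 - 164.3 = -91.3
Current account = 899.9 + 640.7 + (-54.4) + (-91.3) = 1394.9
(Excluded from the current account — capital account: debt forgiveness received from foreign official creditors 80.9, sale of embassy land to a foreign government 12.6; financial account: new loans extended by domestic banks to foreign borrowers 310.2, domestic pension funds' purchases of foreign equities 123.0.)

1394.9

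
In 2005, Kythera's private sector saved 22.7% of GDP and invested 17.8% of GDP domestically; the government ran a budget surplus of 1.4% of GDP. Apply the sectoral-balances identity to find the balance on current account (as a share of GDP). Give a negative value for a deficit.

By the sectoral-balances identity, CA = (S_private - I) + (T - G).
Private balance = 22.7 - 17.8 = 4.9
Government balance (T - G) = 1.4
CA = 4.9 + 1.4 = 6.3

6.3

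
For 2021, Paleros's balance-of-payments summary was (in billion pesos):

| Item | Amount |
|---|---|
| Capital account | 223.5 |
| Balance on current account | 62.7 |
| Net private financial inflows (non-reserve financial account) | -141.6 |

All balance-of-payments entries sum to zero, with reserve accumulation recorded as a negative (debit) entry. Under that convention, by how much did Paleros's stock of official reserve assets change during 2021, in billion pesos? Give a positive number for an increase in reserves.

144.6

Official reserve transactions balance = -(62.7 + 223.5 + (-141.6)) = -144.6
An accumulation of reserves is recorded as a debit (negative entry), so the change in the stock of reserves is the negative of that balance.
Change in official reserves = -(-144.6) = 144.6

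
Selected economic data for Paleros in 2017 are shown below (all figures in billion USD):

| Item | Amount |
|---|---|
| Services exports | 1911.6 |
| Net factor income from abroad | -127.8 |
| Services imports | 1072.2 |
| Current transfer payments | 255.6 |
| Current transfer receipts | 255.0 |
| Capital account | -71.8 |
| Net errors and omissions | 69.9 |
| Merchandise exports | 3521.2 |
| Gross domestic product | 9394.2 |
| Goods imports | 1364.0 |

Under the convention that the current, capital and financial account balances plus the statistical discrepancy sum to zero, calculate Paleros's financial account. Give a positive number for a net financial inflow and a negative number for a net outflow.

-2866.3

Goods balance = 3521.2 - 1364.0 = 2157.2
Services balance = 1911.6 - 1072.2 = 839.4
Trade balance (goods + services) = 2157.2 + 839.4 = 2996.6
Net primary income = -127.8
Net secondary income = 255.0 - 255.6 = -0.6
Current account = 2996.6 + (-127.8) + (-0.6) = 2868.2
Financial account = -(2868.2 + (-71.8) + 69.9) = -2866.3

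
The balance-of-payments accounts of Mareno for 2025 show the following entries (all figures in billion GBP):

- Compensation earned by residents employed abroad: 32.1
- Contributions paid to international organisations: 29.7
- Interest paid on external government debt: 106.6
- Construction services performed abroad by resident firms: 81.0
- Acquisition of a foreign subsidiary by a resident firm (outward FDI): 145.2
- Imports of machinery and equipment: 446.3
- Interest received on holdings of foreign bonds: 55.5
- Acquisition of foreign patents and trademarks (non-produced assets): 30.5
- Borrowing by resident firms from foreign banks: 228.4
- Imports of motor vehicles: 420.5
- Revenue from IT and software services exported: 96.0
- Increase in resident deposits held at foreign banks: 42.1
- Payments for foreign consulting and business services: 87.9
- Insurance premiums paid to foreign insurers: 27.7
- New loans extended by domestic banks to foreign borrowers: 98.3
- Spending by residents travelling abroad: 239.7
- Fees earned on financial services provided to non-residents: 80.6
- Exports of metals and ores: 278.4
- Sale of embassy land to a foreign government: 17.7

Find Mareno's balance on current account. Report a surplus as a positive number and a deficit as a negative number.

Goods: -446.3 + 278.4 - 420.5 = -588.4
Services: 80.6 - 27.7 + 81.0 + 96.0 - 87.9 - 239.7 = -97.7
Primary income: 32.1 + 55.5 - 106.6 = -19.0
Secondary income: -29.7
Current account = (-588.4) + (-97.7) + (-19.0) + (-29.7) = -734.8
(Excluded from the current account — financial account: acquisition of a foreign subsidiary by a resident firm (outward FDI) 145.2, borrowing by resident firms from foreign banks 228.4, increase in resident deposits held at foreign banks 42.1, new loans extended by domestic banks to foreign borrowers 98.3; capital account: acquisition of foreign patents and trademarks (non-produced assets) 30.5, sale of embassy land to a foreign government 17.7.)

-734.8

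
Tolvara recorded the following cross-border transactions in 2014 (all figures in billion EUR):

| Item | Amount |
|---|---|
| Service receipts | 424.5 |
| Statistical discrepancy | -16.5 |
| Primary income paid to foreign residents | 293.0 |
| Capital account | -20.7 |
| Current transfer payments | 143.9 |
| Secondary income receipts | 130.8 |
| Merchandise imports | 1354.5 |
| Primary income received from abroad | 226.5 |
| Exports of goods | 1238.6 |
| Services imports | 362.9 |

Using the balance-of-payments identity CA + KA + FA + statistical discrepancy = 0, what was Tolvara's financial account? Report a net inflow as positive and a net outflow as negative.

171.1

Goods balance = 1238.6 - 1354.5 = -115.9
Services balance = 424.5 - 362.9 = 61.6
Trade balance (goods + services) = -115.9 + 61.6 = -54.3
Net primary income = 226.5 - 293.0 = -66.5
Net secondary income = 130.8 - 143.9 = -13.1
Current account = -54.3 + (-66.5) + (-13.1) = -133.9
Financial account = -(-133.9 + (-20.7) + (-16.5)) = 171.1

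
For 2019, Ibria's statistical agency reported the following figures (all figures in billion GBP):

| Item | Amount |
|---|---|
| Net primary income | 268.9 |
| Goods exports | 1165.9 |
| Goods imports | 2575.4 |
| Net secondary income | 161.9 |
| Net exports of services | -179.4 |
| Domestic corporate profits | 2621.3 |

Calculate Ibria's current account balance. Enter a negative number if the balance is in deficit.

Goods balance = 1165.9 - 2575.4 = -1409.5
Services balance = -179.4
Trade balance (goods + services) = -1409.5 + (-179.4) = -1588.9
Net primary income = 268.9
Net secondary income = 161.9
Current account = -1588.9 + 268.9 + 161.9 = -1158.1

-1158.1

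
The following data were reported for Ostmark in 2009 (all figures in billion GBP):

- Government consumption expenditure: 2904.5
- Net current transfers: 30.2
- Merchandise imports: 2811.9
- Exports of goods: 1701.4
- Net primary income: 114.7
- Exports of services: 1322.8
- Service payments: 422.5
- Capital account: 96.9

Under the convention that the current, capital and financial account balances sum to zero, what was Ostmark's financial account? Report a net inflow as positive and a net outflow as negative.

-31.6

Goods balance = 1701.4 - 2811.9 = -1110.5
Services balance = 1322.8 - 422.5 = 900.3
Trade balance (goods + services) = -1110.5 + 900.3 = -210.2
Net primary income = 114.7
Net secondary income = 30.2
Current account = -210.2 + 114.7 + 30.2 = -65.3
Financial account = -(-65.3 + 96.9) = -31.6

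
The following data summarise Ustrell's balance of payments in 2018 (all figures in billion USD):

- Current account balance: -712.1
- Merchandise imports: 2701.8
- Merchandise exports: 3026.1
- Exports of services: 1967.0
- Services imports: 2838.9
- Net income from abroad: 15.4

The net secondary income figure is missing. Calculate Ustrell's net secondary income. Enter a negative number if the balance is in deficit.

Current account = goods balance + services balance + net primary income + net secondary income
Sum of the known components = -532.2
Net secondary income = CA - (known components) = -712.1 - (-532.2) = -179.9

-179.9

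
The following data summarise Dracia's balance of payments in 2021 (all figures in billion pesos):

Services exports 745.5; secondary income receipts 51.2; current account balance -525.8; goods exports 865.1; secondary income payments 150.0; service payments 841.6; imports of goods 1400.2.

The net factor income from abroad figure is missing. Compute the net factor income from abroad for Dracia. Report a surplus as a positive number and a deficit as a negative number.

Current account = goods balance + services balance + net primary income + net secondary income
Sum of the known components = -730.0
Net factor income from abroad = CA - (known components) = -525.8 - (-730.0) = 204.2

204.2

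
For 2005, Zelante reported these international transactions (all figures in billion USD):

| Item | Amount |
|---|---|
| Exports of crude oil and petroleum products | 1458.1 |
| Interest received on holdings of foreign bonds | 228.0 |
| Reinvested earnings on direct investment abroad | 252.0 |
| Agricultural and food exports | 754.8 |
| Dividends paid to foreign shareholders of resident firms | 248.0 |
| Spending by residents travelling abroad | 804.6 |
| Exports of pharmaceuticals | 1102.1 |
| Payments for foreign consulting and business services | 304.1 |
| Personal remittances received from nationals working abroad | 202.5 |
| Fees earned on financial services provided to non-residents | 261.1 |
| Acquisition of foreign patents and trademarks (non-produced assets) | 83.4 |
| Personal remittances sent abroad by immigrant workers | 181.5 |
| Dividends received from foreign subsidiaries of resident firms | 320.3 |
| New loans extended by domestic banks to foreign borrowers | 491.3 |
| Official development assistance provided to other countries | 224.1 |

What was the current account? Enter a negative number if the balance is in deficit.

Goods: 754.8 + 1102.1 + 1458.1 = 3315.0
Services: -804.6 - 304.1 + 261.1 = -847.6
Primary income: -248.0 + 228.0 + 252.0 + 320.3 = 552.3
Secondary income: 202.5 - 224.1 - 181.5 = -203.1
Current account = 3315.0 + (-847.6) + 552.3 + (-203.1) = 2816.6
(Excluded from the current account — capital account: acquisition of foreign patents and trademarks (non-produced assets) 83.4; financial account: new loans extended by domestic banks to foreign borrowers 491.3.)

2816.6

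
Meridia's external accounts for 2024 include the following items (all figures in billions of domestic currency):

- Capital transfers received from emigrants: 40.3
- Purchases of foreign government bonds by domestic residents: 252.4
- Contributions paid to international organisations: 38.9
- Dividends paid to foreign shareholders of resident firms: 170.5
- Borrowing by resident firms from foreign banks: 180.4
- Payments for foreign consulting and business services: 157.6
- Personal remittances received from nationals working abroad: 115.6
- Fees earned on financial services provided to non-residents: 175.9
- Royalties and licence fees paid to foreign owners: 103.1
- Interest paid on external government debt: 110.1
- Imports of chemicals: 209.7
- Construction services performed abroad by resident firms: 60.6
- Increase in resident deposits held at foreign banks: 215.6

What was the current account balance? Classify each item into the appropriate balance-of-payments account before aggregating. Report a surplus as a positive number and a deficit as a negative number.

Goods: -209.7
Services: -157.6 - 103.1 + 175.9 + 60.6 = -24.2
Primary income: -110.1 - 170.5 = -280.6
Secondary income: 115.6 - 38.9 = 76.7
Current account = (-209.7) + (-24.2) + (-280.6) + 76.7 = -437.8
(Excluded from the current account — capital account: capital transfers received from emigrants 40.3; financial account: purchases of foreign government bonds by domestic residents 252.4, borrowing by resident firms from foreign banks 180.4, increase in resident deposits held at foreign banks 215.6.)

-437.8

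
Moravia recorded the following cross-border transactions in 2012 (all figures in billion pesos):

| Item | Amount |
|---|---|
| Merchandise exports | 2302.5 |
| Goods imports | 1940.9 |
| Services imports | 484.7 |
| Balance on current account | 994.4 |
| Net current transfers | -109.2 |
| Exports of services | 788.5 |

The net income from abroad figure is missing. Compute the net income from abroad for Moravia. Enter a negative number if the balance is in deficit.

438.2

Current account = goods balance + services balance + net primary income + net secondary income
Sum of the known components = 556.2
Net income from abroad = CA - (known components) = 994.4 - 556.2 = 438.2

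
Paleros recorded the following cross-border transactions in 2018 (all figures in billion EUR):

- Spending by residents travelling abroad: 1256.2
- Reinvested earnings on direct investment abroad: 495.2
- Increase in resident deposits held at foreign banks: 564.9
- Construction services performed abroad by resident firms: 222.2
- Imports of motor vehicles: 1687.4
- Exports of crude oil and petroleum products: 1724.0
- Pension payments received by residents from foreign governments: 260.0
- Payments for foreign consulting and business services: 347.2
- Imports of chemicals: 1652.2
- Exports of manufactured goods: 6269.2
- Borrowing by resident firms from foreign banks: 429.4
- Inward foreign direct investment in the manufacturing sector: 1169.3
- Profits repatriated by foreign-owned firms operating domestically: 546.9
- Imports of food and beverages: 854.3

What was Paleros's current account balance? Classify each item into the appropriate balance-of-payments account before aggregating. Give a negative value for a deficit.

2626.4

Goods: -854.3 + 1724.0 - 1652.2 + 6269.2 - 1687.4 = 3799.3
Services: -1256.2 - 347.2 + 222.2 = -1381.2
Primary income: 495.2 - 546.9 = -51.7
Secondary income: 260.0
Current account = 3799.3 + (-1381.2) + (-51.7) + 260.0 = 2626.4
(Excluded from the current account — financial account: increase in resident deposits held at foreign banks 564.9, borrowing by resident firms from foreign banks 429.4, inward foreign direct investment in the manufacturing sector 1169.3.)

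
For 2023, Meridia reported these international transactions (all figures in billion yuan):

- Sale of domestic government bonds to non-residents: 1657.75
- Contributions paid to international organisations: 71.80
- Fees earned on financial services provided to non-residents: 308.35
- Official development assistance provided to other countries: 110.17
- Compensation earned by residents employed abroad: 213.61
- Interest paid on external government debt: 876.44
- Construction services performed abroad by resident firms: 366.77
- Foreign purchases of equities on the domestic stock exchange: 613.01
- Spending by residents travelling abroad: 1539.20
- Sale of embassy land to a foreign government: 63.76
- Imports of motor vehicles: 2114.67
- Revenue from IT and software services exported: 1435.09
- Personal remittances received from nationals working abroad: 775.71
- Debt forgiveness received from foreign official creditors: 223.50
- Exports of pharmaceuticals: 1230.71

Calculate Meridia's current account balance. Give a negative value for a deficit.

Goods: 1230.71 - 2114.67 = -883.96
Services: 308.35 - 1539.20 + 1435.09 + 366.77 = 571.01
Primary income: 213.61 - 876.44 = -662.83
Secondary income: 775.71 - 110.17 - 71.80 = 593.74
Current account = (-883.96) + 571.01 + (-662.83) + 593.74 = -382.04
(Excluded from the current account — financial account: sale of domestic government bonds to non-residents 1657.75, foreign purchases of equities on the domestic stock exchange 613.01; capital account: sale of embassy land to a foreign government 63.76, debt forgiveness received from foreign official creditors 223.50.)

-382.04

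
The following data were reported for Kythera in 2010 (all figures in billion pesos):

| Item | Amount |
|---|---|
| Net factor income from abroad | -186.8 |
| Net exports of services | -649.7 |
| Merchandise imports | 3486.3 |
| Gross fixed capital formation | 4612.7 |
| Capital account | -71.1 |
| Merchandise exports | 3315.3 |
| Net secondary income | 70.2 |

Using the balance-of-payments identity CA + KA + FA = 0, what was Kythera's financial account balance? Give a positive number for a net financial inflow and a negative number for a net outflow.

1008.4

Goods balance = 3315.3 - 3486.3 = -171.0
Services balance = -649.7
Trade balance (goods + services) = -171.0 + (-649.7) = -820.7
Net primary income = -186.8
Net secondary income = 70.2
Current account = -820.7 + (-186.8) + 70.2 = -937.3
Financial account = -(-937.3 + (-71.1)) = 1008.4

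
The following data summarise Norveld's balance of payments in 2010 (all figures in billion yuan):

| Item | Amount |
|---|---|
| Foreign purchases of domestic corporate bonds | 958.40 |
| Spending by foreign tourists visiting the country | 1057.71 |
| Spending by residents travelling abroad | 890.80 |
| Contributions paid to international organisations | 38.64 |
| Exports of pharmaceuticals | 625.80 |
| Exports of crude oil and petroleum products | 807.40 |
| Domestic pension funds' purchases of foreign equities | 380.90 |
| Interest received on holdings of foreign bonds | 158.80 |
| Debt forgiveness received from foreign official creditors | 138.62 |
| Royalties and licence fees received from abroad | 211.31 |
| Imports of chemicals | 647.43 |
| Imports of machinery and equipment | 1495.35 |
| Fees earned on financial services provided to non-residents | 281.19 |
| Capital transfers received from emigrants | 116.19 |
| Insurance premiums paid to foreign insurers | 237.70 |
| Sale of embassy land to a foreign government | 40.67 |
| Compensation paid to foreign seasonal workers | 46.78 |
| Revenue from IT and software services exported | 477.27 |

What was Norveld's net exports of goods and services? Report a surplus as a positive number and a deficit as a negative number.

Goods: 625.80 + 807.40 - 1495.35 - 647.43 = -709.58
Services: 211.31 + 477.27 + 281.19 + 1057.71 - 237.70 - 890.80 = 898.98
Trade balance = -709.58 + 898.98 = 189.40
(Excluded from the trade balance — financial account: foreign purchases of domestic corporate bonds 958.40, domestic pension funds' purchases of foreign equities 380.90; secondary income: contributions paid to international organisations 38.64; primary income: interest received on holdings of foreign bonds 158.80, compensation paid to foreign seasonal workers 46.78; capital account: debt forgiveness received from foreign official creditors 138.62, capital transfers received from emigrants 116.19, sale of embassy land to a foreign government 40.67.)

189.40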